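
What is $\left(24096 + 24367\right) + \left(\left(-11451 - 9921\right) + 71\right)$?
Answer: $27162$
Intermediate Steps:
$\left(24096 + 24367\right) + \left(\left(-11451 - 9921\right) + 71\right) = 48463 + \left(-21372 + 71\right) = 48463 - 21301 = 27162$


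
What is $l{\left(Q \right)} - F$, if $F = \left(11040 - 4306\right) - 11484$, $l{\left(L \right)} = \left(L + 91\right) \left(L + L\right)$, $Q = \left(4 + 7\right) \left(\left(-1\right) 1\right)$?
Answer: $2990$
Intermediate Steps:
$Q = -11$ ($Q = 11 \left(-1\right) = -11$)
$l{\left(L \right)} = 2 L \left(91 + L\right)$ ($l{\left(L \right)} = \left(91 + L\right) 2 L = 2 L \left(91 + L\right)$)
$F = -4750$ ($F = 6734 - 11484 = -4750$)
$l{\left(Q \right)} - F = 2 \left(-11\right) \left(91 - 11\right) - -4750 = 2 \left(-11\right) 80 + 4750 = -1760 + 4750 = 2990$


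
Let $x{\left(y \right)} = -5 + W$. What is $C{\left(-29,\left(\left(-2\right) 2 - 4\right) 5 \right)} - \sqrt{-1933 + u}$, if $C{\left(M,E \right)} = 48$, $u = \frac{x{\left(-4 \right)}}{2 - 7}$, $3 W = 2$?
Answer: $48 - \frac{i \sqrt{434730}}{15} \approx 48.0 - 43.956 i$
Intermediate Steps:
$W = \frac{2}{3}$ ($W = \frac{1}{3} \cdot 2 = \frac{2}{3} \approx 0.66667$)
$x{\left(y \right)} = - \frac{13}{3}$ ($x{\left(y \right)} = -5 + \frac{2}{3} = - \frac{13}{3}$)
$u = \frac{13}{15}$ ($u = \frac{1}{2 - 7} \left(- \frac{13}{3}\right) = \frac{1}{-5} \left(- \frac{13}{3}\right) = \left(- \frac{1}{5}\right) \left(- \frac{13}{3}\right) = \frac{13}{15} \approx 0.86667$)
$C{\left(-29,\left(\left(-2\right) 2 - 4\right) 5 \right)} - \sqrt{-1933 + u} = 48 - \sqrt{-1933 + \frac{13}{15}} = 48 - \sqrt{- \frac{28982}{15}} = 48 - \frac{i \sqrt{434730}}{15}$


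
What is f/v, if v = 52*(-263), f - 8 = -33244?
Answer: 8309/3419 ≈ 2.4302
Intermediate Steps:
f = -33236 (f = 8 - 33244 = -33236)
v = -13676
f/v = -33236/(-13676) = -33236*(-1/13676) = 8309/3419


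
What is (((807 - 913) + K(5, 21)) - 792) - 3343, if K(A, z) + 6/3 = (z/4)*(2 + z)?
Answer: -16489/4 ≈ -4122.3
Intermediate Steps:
K(A, z) = -2 + z*(2 + z)/4 (K(A, z) = -2 + (z/4)*(2 + z) = -2 + z*(2 + z)/4)
(((807 - 913) + K(5, 21)) - 792) - 3343 = (((807 - 913) + (-2 + (½)*21 + (¼)*21²)) - 792) - 3343 = ((-106 + (-2 + 21/2 + (¼)*441)) - 792) - 3343 = ((-106 + (-2 + 21/2 + 441/4)) - 792) - 3343 = ((-106 + 475/4) - 792) - 3343 = (51/4 - 792) - 3343 = -3117/4 - 3343 = -16489/4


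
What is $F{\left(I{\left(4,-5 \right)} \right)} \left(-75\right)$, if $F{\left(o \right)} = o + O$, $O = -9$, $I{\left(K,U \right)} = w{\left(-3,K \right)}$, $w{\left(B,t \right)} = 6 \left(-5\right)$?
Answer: $2925$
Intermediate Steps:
$w{\left(B,t \right)} = -30$
$I{\left(K,U \right)} = -30$
$F{\left(o \right)} = -9 + o$ ($F{\left(o \right)} = o - 9 = -9 + o$)
$F{\left(I{\left(4,-5 \right)} \right)} \left(-75\right) = \left(-9 - 30\right) \left(-75\right) = \left(-39\right) \left(-75\right) = 2925$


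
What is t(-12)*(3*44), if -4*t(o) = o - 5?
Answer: 561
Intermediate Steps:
t(o) = 5/4 - o/4 (t(o) = -(o - 5)/4 = -(-5 + o)/4 = 5/4 - o/4)
t(-12)*(3*44) = (5/4 - ¼*(-12))*(3*44) = (5/4 + 3)*132 = (17/4)*132 = 561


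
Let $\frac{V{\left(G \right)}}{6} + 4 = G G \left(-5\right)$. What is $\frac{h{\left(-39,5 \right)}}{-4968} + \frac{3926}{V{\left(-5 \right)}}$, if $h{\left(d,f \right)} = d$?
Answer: $- \frac{120211}{23736} \approx -5.0645$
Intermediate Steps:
$V{\left(G \right)} = -24 - 30 G^{2}$ ($V{\left(G \right)} = -24 + 6 G G \left(-5\right) = -24 + 6 G^{2} \left(-5\right) = -24 + 6 \left(- 5 G^{2}\right) = -24 - 30 G^{2}$)
$\frac{h{\left(-39,5 \right)}}{-4968} + \frac{3926}{V{\left(-5 \right)}} = - \frac{39}{-4968} + \frac{3926}{-24 - 30 \left(-5\right)^{2}} = \left(-39\right) \left(- \frac{1}{4968}\right) + \frac{3926}{-24 - 750} = \frac{13}{1656} + \frac{3926}{-24 - 750} = \frac{13}{1656} + \frac{3926}{-774} = \frac{13}{1656} + 3926 \left(- \frac{1}{774}\right) = \frac{13}{1656} - \frac{1963}{387} = - \frac{120211}{23736}$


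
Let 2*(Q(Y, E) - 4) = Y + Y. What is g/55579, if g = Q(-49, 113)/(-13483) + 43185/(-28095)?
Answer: -38733272/1403573113561 ≈ -2.7596e-5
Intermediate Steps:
Q(Y, E) = 4 + Y (Q(Y, E) = 4 + (Y + Y)/2 = 4 + (2*Y)/2 = 4 + Y)
g = -38733272/25253659 (g = (4 - 49)/(-13483) + 43185/(-28095) = -45*(-1/13483) + 43185*(-1/28095) = 45/13483 - 2879/1873 = -38733272/25253659 ≈ -1.5338)
g/55579 = -38733272/25253659/55579 = -38733272/25253659*1/55579 = -38733272/1403573113561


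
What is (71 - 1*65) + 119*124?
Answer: 14762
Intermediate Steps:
(71 - 1*65) + 119*124 = (71 - 65) + 14756 = 6 + 14756 = 14762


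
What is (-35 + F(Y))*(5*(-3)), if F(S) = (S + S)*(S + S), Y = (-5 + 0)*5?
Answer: -36975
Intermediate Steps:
Y = -25 (Y = -5*5 = -25)
F(S) = 4*S**2 (F(S) = (2*S)*(2*S) = 4*S**2)
(-35 + F(Y))*(5*(-3)) = (-35 + 4*(-25)**2)*(5*(-3)) = (-35 + 4*625)*(-15) = (-35 + 2500)*(-15) = 2465*(-15) = -36975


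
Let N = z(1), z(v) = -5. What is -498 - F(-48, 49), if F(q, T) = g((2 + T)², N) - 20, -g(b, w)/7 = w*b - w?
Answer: -91478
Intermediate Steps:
N = -5
g(b, w) = 7*w - 7*b*w (g(b, w) = -7*(w*b - w) = -7*(b*w - w) = -7*(-w + b*w) = 7*w - 7*b*w)
F(q, T) = -55 + 35*(2 + T)² (F(q, T) = 7*(-5)*(1 - (2 + T)²) - 20 = (-35 + 35*(2 + T)²) - 20 = -55 + 35*(2 + T)²)
-498 - F(-48, 49) = -498 - (-55 + 35*(2 + 49)²) = -498 - (-55 + 35*51²) = -498 - (-55 + 35*2601) = -498 - (-55 + 91035) = -498 - 1*90980 = -498 - 90980 = -91478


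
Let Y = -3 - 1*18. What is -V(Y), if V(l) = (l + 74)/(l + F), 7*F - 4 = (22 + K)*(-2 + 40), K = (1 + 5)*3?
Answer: -371/1377 ≈ -0.26943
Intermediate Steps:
K = 18 (K = 6*3 = 18)
F = 1524/7 (F = 4/7 + ((22 + 18)*(-2 + 40))/7 = 4/7 + (40*38)/7 = 4/7 + (⅐)*1520 = 4/7 + 1520/7 = 1524/7 ≈ 217.71)
Y = -21 (Y = -3 - 18 = -21)
V(l) = (74 + l)/(1524/7 + l) (V(l) = (l + 74)/(l + 1524/7) = (74 + l)/(1524/7 + l))
-V(Y) = -7*(74 - 21)/(1524 + 7*(-21)) = -7*53/(1524 - 147) = -7*53/1377 = -1*371/1377 = -371/1377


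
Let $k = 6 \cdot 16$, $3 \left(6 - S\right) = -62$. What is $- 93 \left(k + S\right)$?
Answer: $-11408$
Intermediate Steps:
$S = \frac{80}{3}$ ($S = 6 - - \frac{62}{3} = 6 + \frac{62}{3} = \frac{80}{3} \approx 26.667$)
$k = 96$
$- 93 \left(k + S\right) = - 93 \left(96 + \frac{80}{3}\right) = \left(-93\right) \frac{368}{3} = -11408$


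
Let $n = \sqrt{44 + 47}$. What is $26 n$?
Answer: $26 \sqrt{91} \approx 248.02$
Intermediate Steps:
$n = \sqrt{91} \approx 9.5394$
$26 n = 26 \sqrt{91}$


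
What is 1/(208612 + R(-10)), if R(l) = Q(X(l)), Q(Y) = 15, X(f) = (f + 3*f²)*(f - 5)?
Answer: 1/208627 ≈ 4.7932e-6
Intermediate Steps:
X(f) = (-5 + f)*(f + 3*f²) (X(f) = (f + 3*f²)*(-5 + f) = (-5 + f)*(f + 3*f²))
R(l) = 15
1/(208612 + R(-10)) = 1/(208612 + 15) = 1/208627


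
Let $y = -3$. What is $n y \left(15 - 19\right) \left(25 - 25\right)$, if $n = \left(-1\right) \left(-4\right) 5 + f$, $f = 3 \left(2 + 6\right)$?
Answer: $0$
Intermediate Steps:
$f = 24$ ($f = 3 \cdot 8 = 24$)
$n = 44$ ($n = \left(-1\right) \left(-4\right) 5 + 24 = 4 \cdot 5 + 24 = 20 + 24 = 44$)
$n y \left(15 - 19\right) \left(25 - 25\right) = 44 \left(-3\right) \left(15 - 19\right) \left(25 - 25\right) = - 132 \left(\left(-4\right) 0\right) = \left(-132\right) 0 = 0$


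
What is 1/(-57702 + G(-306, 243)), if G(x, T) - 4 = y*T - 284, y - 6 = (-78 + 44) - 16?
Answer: -1/68674 ≈ -1.4562e-5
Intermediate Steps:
y = -44 (y = 6 + ((-78 + 44) - 16) = 6 + (-34 - 16) = 6 - 50 = -44)
G(x, T) = -280 - 44*T (G(x, T) = 4 + (-44*T - 284) = 4 + (-284 - 44*T) = -280 - 44*T)
1/(-57702 + G(-306, 243)) = 1/(-57702 + (-280 - 44*243)) = 1/(-57702 + (-280 - 10692)) = 1/(-57702 - 10972) = 1/(-68674) = -1/68674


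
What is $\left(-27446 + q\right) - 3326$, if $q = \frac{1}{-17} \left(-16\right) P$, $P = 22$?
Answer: $- \frac{522772}{17} \approx -30751.0$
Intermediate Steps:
$q = \frac{352}{17}$ ($q = \frac{1}{-17} \left(-16\right) 22 = \left(- \frac{1}{17}\right) \left(-16\right) 22 = \frac{16}{17} \cdot 22 = \frac{352}{17} \approx 20.706$)
$\left(-27446 + q\right) - 3326 = \left(-27446 + \frac{352}{17}\right) - 3326 = - \frac{466230}{17} - 3326 = - \frac{522772}{17}$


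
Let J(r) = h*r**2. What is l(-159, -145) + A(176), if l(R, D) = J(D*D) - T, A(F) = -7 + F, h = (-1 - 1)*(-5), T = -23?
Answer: 4420506442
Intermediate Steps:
h = 10 (h = -2*(-5) = 10)
J(r) = 10*r**2
l(R, D) = 23 + 10*D**4 (l(R, D) = 10*(D*D)**2 - 1*(-23) = 10*(D**2)**2 + 23 = 10*D**4 + 23 = 23 + 10*D**4)
l(-159, -145) + A(176) = (23 + 10*(-145)**4) + (-7 + 176) = (23 + 10*442050625) + 169 = (23 + 4420506250) + 169 = 4420506273 + 169 = 4420506442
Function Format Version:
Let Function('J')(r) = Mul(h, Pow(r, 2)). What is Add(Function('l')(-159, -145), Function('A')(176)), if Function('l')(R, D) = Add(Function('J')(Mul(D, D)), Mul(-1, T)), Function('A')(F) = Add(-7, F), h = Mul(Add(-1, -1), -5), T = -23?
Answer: 4420506442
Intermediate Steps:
h = 10 (h = Mul(-2, -5) = 10)
Function('J')(r) = Mul(10, Pow(r, 2))
Function('l')(R, D) = Add(23, Mul(10, Pow(D, 4))) (Function('l')(R, D) = Add(Mul(10, Pow(Mul(D, D), 2)), Mul(-1, -23)) = Add(Mul(10, Pow(Pow(D, 2), 2)), 23) = Add(Mul(10, Pow(D, 4)), 23) = Add(23, Mul(10, Pow(D, 4))))
Add(Function('l')(-159, -145), Function('A')(176)) = Add(Add(23, Mul(10, Pow(-145, 4))), Add(-7, 176)) = Add(Add(23, Mul(10, 442050625)), 169) = Add(Add(23, 4420506250), 169) = Add(4420506273, 169) = 4420506442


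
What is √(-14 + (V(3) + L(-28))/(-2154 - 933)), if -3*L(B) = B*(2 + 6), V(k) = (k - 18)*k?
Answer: I*√2724603/441 ≈ 3.7429*I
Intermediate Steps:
V(k) = k*(-18 + k) (V(k) = (-18 + k)*k = k*(-18 + k))
L(B) = -8*B/3 (L(B) = -B*(2 + 6)/3 = -B*8/3 = -8*B/3)
√(-14 + (V(3) + L(-28))/(-2154 - 933)) = √(-14 + (3*(-18 + 3) - 8/3*(-28))/(-2154 - 933)) = √(-14 + (3*(-15) + 224/3)/(-3087)) = √(-14 + (-45 + 224/3)*(-1/3087)) = √(-14 + (89/3)*(-1/3087)) = √(-14 - 89/9261) = √(-129743/9261) = I*√2724603/441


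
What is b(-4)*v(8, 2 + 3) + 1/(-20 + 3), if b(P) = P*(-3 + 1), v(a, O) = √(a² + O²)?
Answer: -1/17 + 8*√89 ≈ 75.413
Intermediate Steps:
v(a, O) = √(O² + a²)
b(P) = -2*P (b(P) = P*(-2) = -2*P)
b(-4)*v(8, 2 + 3) + 1/(-20 + 3) = (-2*(-4))*√((2 + 3)² + 8²) + 1/(-20 + 3) = 8*√(5² + 64) + 1/(-17) = 8*√(25 + 64) - 1/17 = 8*√89 - 1/17 = -1/17 + 8*√89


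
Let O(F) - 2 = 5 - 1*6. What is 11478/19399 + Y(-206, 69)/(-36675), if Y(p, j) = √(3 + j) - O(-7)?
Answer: 420975049/711458325 - 2*√2/12225 ≈ 0.59148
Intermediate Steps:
O(F) = 1 (O(F) = 2 + (5 - 1*6) = 2 + (5 - 6) = 2 - 1 = 1)
Y(p, j) = -1 + √(3 + j) (Y(p, j) = √(3 + j) - 1*1 = √(3 + j) - 1 = -1 + √(3 + j))
11478/19399 + Y(-206, 69)/(-36675) = 11478/19399 + (-1 + √(3 + 69))/(-36675) = 11478*(1/19399) + (-1 + √72)*(-1/36675) = 11478/19399 + (-1 + 6*√2)*(-1/36675) = 11478/19399 + (1/36675 - 2*√2/12225) = 420975049/711458325 - 2*√2/12225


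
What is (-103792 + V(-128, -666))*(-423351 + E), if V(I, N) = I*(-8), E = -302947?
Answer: 74640192864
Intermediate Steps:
V(I, N) = -8*I
(-103792 + V(-128, -666))*(-423351 + E) = (-103792 - 8*(-128))*(-423351 - 302947) = (-103792 + 1024)*(-726298) = -102768*(-726298) = 74640192864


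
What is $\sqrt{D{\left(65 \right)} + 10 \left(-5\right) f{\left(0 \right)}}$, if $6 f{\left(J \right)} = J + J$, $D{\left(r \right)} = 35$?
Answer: $\sqrt{35} \approx 5.9161$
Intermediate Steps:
$f{\left(J \right)} = \frac{J}{3}$ ($f{\left(J \right)} = \frac{J + J}{6} = \frac{2 J}{6} = \frac{J}{3}$)
$\sqrt{D{\left(65 \right)} + 10 \left(-5\right) f{\left(0 \right)}} = \sqrt{35 + 10 \left(-5\right) \frac{1}{3} \cdot 0} = \sqrt{35 - 0} = \sqrt{35 + 0} = \sqrt{35}$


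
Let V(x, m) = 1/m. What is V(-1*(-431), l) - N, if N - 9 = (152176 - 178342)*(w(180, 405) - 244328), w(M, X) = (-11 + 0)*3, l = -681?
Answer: -4354279905736/681 ≈ -6.3939e+9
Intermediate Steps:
w(M, X) = -33 (w(M, X) = -11*3 = -33)
N = 6393949935 (N = 9 + (152176 - 178342)*(-33 - 244328) = 9 - 26166*(-244361) = 9 + 6393949926 = 6393949935)
V(-1*(-431), l) - N = 1/(-681) - 1*6393949935 = -1/681 - 6393949935 = -4354279905736/681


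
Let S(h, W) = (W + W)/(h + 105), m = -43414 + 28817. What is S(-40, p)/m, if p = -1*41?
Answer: 82/948805 ≈ 8.6425e-5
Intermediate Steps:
p = -41
m = -14597
S(h, W) = 2*W/(105 + h) (S(h, W) = (2*W)/(105 + h) = 2*W/(105 + h))
S(-40, p)/m = (2*(-41)/(105 - 40))/(-14597) = (2*(-41)/65)*(-1/14597) = (2*(-41)*(1/65))*(-1/14597) = -82/65*(-1/14597) = 82/948805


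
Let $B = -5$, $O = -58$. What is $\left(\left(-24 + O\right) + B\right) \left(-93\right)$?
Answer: $8091$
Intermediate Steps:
$\left(\left(-24 + O\right) + B\right) \left(-93\right) = \left(\left(-24 - 58\right) - 5\right) \left(-93\right) = \left(-82 - 5\right) \left(-93\right) = \left(-87\right) \left(-93\right) = 8091$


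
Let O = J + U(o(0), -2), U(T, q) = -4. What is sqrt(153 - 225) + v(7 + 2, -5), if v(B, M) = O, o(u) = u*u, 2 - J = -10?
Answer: 8 + 6*I*sqrt(2) ≈ 8.0 + 8.4853*I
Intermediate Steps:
J = 12 (J = 2 - 1*(-10) = 2 + 10 = 12)
o(u) = u**2
O = 8 (O = 12 - 4 = 8)
v(B, M) = 8
sqrt(153 - 225) + v(7 + 2, -5) = sqrt(153 - 225) + 8 = sqrt(-72) + 8 = 6*I*sqrt(2) + 8 = 8 + 6*I*sqrt(2)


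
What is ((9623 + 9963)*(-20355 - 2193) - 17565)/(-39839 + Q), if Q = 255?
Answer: 441642693/39584 ≈ 11157.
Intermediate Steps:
((9623 + 9963)*(-20355 - 2193) - 17565)/(-39839 + Q) = ((9623 + 9963)*(-20355 - 2193) - 17565)/(-39839 + 255) = (19586*(-22548) - 17565)/(-39584) = (-441625128 - 17565)*(-1/39584) = -441642693*(-1/39584) = 441642693/39584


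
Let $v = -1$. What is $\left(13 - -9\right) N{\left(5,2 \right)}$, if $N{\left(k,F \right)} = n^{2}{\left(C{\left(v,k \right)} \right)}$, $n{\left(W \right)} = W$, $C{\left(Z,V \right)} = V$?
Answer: $550$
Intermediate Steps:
$N{\left(k,F \right)} = k^{2}$
$\left(13 - -9\right) N{\left(5,2 \right)} = \left(13 - -9\right) 5^{2} = \left(13 + 9\right) 25 = 22 \cdot 25 = 550$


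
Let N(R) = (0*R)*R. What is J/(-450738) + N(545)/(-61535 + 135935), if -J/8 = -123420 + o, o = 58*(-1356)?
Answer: -29936/8347 ≈ -3.5864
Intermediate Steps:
o = -78648
N(R) = 0 (N(R) = 0*R = 0)
J = 1616544 (J = -8*(-123420 - 78648) = -8*(-202068) = 1616544)
J/(-450738) + N(545)/(-61535 + 135935) = 1616544/(-450738) + 0/(-61535 + 135935) = 1616544*(-1/450738) + 0/74400 = -29936/8347 + 0*(1/74400) = -29936/8347 + 0 = -29936/8347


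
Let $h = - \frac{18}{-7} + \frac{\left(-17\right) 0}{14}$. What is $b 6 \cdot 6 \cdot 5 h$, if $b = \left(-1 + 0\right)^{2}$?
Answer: $\frac{3240}{7} \approx 462.86$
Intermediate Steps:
$b = 1$ ($b = \left(-1\right)^{2} = 1$)
$h = \frac{18}{7}$ ($h = \left(-18\right) \left(- \frac{1}{7}\right) + 0 \cdot \frac{1}{14} = \frac{18}{7} + 0 = \frac{18}{7} \approx 2.5714$)
$b 6 \cdot 6 \cdot 5 h = 1 \cdot 6 \cdot 6 \cdot 5 \cdot \frac{18}{7} = 1 \cdot 36 \cdot 5 \cdot \frac{18}{7} = 1 \cdot 180 \cdot \frac{18}{7} = 180 \cdot \frac{18}{7} = \frac{3240}{7}$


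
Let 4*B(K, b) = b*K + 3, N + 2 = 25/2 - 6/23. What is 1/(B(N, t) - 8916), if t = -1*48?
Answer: -92/831507 ≈ -0.00011064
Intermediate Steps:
t = -48
N = 471/46 (N = -2 + (25/2 - 6/23) = -2 + 563/46 = 471/46 ≈ 10.239)
B(K, b) = 3/4 + K*b/4 (B(K, b) = (b*K + 3)/4 = (K*b + 3)/4 = (3 + K*b)/4 = 3/4 + K*b/4)
1/(B(N, t) - 8916) = 1/((3/4 + (1/4)*(471/46)*(-48)) - 8916) = 1/((3/4 - 2826/23) - 8916) = 1/(-11235/92 - 8916) = 1/(-831507/92) = -92/831507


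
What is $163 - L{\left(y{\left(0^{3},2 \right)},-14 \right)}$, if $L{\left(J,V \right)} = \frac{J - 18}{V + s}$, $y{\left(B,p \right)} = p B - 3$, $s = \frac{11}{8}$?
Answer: $\frac{16295}{101} \approx 161.34$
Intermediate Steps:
$s = \frac{11}{8}$ ($s = 11 \cdot \frac{1}{8} = \frac{11}{8} \approx 1.375$)
$y{\left(B,p \right)} = -3 + B p$ ($y{\left(B,p \right)} = B p - 3 = -3 + B p$)
$L{\left(J,V \right)} = \frac{-18 + J}{\frac{11}{8} + V}$ ($L{\left(J,V \right)} = \frac{J - 18}{V + \frac{11}{8}} = \frac{-18 + J}{\frac{11}{8} + V}$)
$163 - L{\left(y{\left(0^{3},2 \right)},-14 \right)} = 163 - \frac{8 \left(-18 - \left(3 - 0^{3} \cdot 2\right)\right)}{11 + 8 \left(-14\right)} = 163 - \frac{8 \left(-18 + \left(-3 + 0 \cdot 2\right)\right)}{11 - 112} = 163 - \frac{8 \left(-18 + \left(-3 + 0\right)\right)}{-101} = 163 - 8 \left(- \frac{1}{101}\right) \left(-18 - 3\right) = 163 - 8 \left(- \frac{1}{101}\right) \left(-21\right) = 163 - \frac{168}{101} = \frac{16295}{101}$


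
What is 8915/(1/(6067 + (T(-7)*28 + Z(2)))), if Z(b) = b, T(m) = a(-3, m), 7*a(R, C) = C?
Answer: 53855515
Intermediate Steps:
a(R, C) = C/7
T(m) = m/7
8915/(1/(6067 + (T(-7)*28 + Z(2)))) = 8915/(1/(6067 + (((1/7)*(-7))*28 + 2))) = 8915/(1/(6067 + (-1*28 + 2))) = 8915/(1/(6067 + (-28 + 2))) = 8915/(1/(6067 - 26)) = 8915/(1/6041) = 8915*6041 = 53855515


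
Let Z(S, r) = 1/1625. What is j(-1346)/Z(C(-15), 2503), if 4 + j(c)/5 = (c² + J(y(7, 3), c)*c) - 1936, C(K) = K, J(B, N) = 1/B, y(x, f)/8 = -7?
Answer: 411729508125/28 ≈ 1.4705e+10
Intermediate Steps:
y(x, f) = -56 (y(x, f) = 8*(-7) = -56)
j(c) = -9700 + 5*c² - 5*c/56 (j(c) = -20 + 5*((c² + c/(-56)) - 1936) = -20 + 5*((c² - c/56) - 1936) = -20 + 5*(-1936 + c² - c/56) = -20 + (-9680 + 5*c² - 5*c/56) = -9700 + 5*c² - 5*c/56)
Z(S, r) = 1/1625
j(-1346)/Z(C(-15), 2503) = (-9700 + 5*(-1346)² - 5/56*(-1346))/(1/1625) = (-9700 + 5*1811716 + 3365/28)*1625 = (-9700 + 9058580 + 3365/28)*1625 = (253372005/28)*1625 = 411729508125/28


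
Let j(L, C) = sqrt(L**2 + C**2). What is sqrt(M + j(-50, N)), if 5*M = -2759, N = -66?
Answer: sqrt(-13795 + 50*sqrt(1714))/5 ≈ 21.656*I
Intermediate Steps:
j(L, C) = sqrt(C**2 + L**2)
M = -2759/5 (M = (1/5)*(-2759) = -2759/5 ≈ -551.80)
sqrt(M + j(-50, N)) = sqrt(-2759/5 + sqrt((-66)**2 + (-50)**2)) = sqrt(-2759/5 + sqrt(4356 + 2500)) = sqrt(-2759/5 + sqrt(6856)) = sqrt(-2759/5 + 2*sqrt(1714))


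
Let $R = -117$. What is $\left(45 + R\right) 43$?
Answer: $-3096$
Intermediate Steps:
$\left(45 + R\right) 43 = \left(45 - 117\right) 43 = \left(-72\right) 43 = -3096$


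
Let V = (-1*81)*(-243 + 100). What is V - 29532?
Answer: -17949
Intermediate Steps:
V = 11583 (V = -81*(-143) = 11583)
V - 29532 = 11583 - 29532 = -17949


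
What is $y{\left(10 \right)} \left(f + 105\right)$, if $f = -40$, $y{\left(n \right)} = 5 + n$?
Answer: $975$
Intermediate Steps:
$y{\left(10 \right)} \left(f + 105\right) = \left(5 + 10\right) \left(-40 + 105\right) = 15 \cdot 65 = 975$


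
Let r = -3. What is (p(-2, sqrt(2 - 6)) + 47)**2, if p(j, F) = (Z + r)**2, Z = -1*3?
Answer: 6889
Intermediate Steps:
Z = -3
p(j, F) = 36 (p(j, F) = (-3 - 3)**2 = (-6)**2 = 36)
(p(-2, sqrt(2 - 6)) + 47)**2 = (36 + 47)**2 = 83**2 = 6889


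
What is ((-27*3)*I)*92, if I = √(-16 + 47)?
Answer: -7452*√31 ≈ -41491.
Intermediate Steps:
I = √31 ≈ 5.5678
((-27*3)*I)*92 = ((-27*3)*√31)*92 = -81*√31*92 = -7452*√31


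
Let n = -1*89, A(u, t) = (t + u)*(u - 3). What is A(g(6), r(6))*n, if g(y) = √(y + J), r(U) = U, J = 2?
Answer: 890 - 534*√2 ≈ 134.81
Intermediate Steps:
g(y) = √(2 + y) (g(y) = √(y + 2) = √(2 + y))
A(u, t) = (-3 + u)*(t + u) (A(u, t) = (t + u)*(-3 + u) = (-3 + u)*(t + u))
n = -89
A(g(6), r(6))*n = ((√(2 + 6))² - 3*6 - 3*√(2 + 6) + 6*√(2 + 6))*(-89) = ((√8)² - 18 - 6*√2 + 6*√8)*(-89) = ((2*√2)² - 18 - 6*√2 + 6*(2*√2))*(-89) = (8 - 18 - 6*√2 + 12*√2)*(-89) = (-10 + 6*√2)*(-89) = 890 - 534*√2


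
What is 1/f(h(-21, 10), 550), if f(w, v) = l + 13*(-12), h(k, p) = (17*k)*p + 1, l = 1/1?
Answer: -1/155 ≈ -0.0064516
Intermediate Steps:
l = 1
h(k, p) = 1 + 17*k*p (h(k, p) = 17*k*p + 1 = 1 + 17*k*p)
f(w, v) = -155 (f(w, v) = 1 + 13*(-12) = 1 - 156 = -155)
1/f(h(-21, 10), 550) = 1/(-155) = -1/155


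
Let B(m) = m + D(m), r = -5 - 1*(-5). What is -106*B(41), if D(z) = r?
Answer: -4346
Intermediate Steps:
r = 0 (r = -5 + 5 = 0)
D(z) = 0
B(m) = m (B(m) = m + 0 = m)
-106*B(41) = -106*41 = -4346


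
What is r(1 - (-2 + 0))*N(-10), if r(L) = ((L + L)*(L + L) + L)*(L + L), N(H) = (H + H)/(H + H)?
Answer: 234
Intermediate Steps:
N(H) = 1 (N(H) = (2*H)/((2*H)) = (2*H)*(1/(2*H)) = 1)
r(L) = 2*L*(L + 4*L**2) (r(L) = ((2*L)*(2*L) + L)*(2*L) = (4*L**2 + L)*(2*L) = (L + 4*L**2)*(2*L) = 2*L*(L + 4*L**2))
r(1 - (-2 + 0))*N(-10) = ((1 - (-2 + 0))**2*(2 + 8*(1 - (-2 + 0))))*1 = ((1 - 1*(-2))**2*(2 + 8*(1 - 1*(-2))))*1 = ((1 + 2)**2*(2 + 8*(1 + 2)))*1 = (3**2*(2 + 8*3))*1 = (9*(2 + 24))*1 = (9*26)*1 = 234*1 = 234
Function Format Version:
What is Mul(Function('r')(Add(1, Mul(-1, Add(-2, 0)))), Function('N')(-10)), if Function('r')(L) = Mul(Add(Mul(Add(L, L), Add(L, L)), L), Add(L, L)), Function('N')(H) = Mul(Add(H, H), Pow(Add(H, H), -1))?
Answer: 234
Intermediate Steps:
Function('N')(H) = 1 (Function('N')(H) = Mul(Mul(2, H), Pow(Mul(2, H), -1)) = Mul(Mul(2, H), Mul(Rational(1, 2), Pow(H, -1))) = 1)
Function('r')(L) = Mul(2, L, Add(L, Mul(4, Pow(L, 2)))) (Function('r')(L) = Mul(Add(Mul(Mul(2, L), Mul(2, L)), L), Mul(2, L)) = Mul(Add(Mul(4, Pow(L, 2)), L), Mul(2, L)) = Mul(Add(L, Mul(4, Pow(L, 2))), Mul(2, L)) = Mul(2, L, Add(L, Mul(4, Pow(L, 2)))))
Mul(Function('r')(Add(1, Mul(-1, Add(-2, 0)))), Function('N')(-10)) = Mul(Mul(Pow(Add(1, Mul(-1, Add(-2, 0))), 2), Add(2, Mul(8, Add(1, Mul(-1, Add(-2, 0)))))), 1) = Mul(Mul(Pow(Add(1, Mul(-1, -2)), 2), Add(2, Mul(8, Add(1, Mul(-1, -2))))), 1) = Mul(Mul(Pow(Add(1, 2), 2), Add(2, Mul(8, Add(1, 2)))), 1) = Mul(Mul(Pow(3, 2), Add(2, Mul(8, 3))), 1) = Mul(Mul(9, Add(2, 24)), 1) = Mul(Mul(9, 26), 1) = Mul(234, 1) = 234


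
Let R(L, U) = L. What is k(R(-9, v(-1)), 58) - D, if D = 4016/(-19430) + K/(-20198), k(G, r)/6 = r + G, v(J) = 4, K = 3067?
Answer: 57760083069/196223570 ≈ 294.36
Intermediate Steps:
k(G, r) = 6*G + 6*r (k(G, r) = 6*(r + G) = 6*(G + r) = 6*G + 6*r)
D = -70353489/196223570 (D = 4016/(-19430) + 3067/(-20198) = 4016*(-1/19430) + 3067*(-1/20198) = -2008/9715 - 3067/20198 = -70353489/196223570 ≈ -0.35854)
k(R(-9, v(-1)), 58) - D = (6*(-9) + 6*58) - 1*(-70353489/196223570) = (-54 + 348) + 70353489/196223570 = 294 + 70353489/196223570 = 57760083069/196223570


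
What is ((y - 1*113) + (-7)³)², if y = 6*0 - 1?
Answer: 208849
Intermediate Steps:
y = -1 (y = 0 - 1 = -1)
((y - 1*113) + (-7)³)² = ((-1 - 1*113) + (-7)³)² = ((-1 - 113) - 343)² = (-114 - 343)² = (-457)² = 208849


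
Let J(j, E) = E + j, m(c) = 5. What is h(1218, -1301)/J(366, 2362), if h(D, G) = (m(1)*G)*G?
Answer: 8463005/2728 ≈ 3102.3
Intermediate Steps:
h(D, G) = 5*G² (h(D, G) = (5*G)*G = 5*G²)
h(1218, -1301)/J(366, 2362) = (5*(-1301)²)/(2362 + 366) = (5*1692601)/2728 = 8463005*(1/2728) = 8463005/2728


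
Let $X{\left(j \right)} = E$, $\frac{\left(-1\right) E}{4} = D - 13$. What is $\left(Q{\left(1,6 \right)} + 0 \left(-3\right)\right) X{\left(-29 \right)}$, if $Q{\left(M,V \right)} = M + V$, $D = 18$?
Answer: $-140$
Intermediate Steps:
$E = -20$ ($E = - 4 \left(18 - 13\right) = \left(-4\right) 5 = -20$)
$X{\left(j \right)} = -20$
$\left(Q{\left(1,6 \right)} + 0 \left(-3\right)\right) X{\left(-29 \right)} = \left(\left(1 + 6\right) + 0 \left(-3\right)\right) \left(-20\right) = \left(7 + 0\right) \left(-20\right) = 7 \left(-20\right) = -140$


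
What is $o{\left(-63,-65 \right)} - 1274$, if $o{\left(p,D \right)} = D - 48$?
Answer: $-1387$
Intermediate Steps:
$o{\left(p,D \right)} = -48 + D$
$o{\left(-63,-65 \right)} - 1274 = \left(-48 - 65\right) - 1274 = -113 - 1274 = -1387$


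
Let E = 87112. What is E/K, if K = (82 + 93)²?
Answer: 87112/30625 ≈ 2.8445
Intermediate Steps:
K = 30625 (K = 175² = 30625)
E/K = 87112/30625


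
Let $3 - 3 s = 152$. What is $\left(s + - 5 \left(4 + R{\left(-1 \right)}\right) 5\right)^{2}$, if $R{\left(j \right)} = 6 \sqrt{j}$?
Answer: $- \frac{899}{9} + 44900 i \approx -99.889 + 44900.0 i$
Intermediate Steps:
$s = - \frac{149}{3}$ ($s = 1 - \frac{152}{3} = - \frac{149}{3} \approx -49.667$)
$\left(s + - 5 \left(4 + R{\left(-1 \right)}\right) 5\right)^{2} = \left(- \frac{149}{3} + - 5 \left(4 + 6 \sqrt{-1}\right) 5\right)^{2} = \left(- \frac{149}{3} + - 5 \left(4 + 6 i\right) 5\right)^{2} = \left(- \frac{149}{3} + \left(-20 - 30 i\right) 5\right)^{2} = \left(- \frac{149}{3} - \left(100 + 150 i\right)\right)^{2} = \left(- \frac{449}{3} - 150 i\right)^{2}$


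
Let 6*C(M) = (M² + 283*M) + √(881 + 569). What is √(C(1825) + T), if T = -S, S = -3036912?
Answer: √(132411432 + 30*√58)/6 ≈ 1917.8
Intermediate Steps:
T = 3036912 (T = -1*(-3036912) = 3036912)
C(M) = M²/6 + 5*√58/6 + 283*M/6 (C(M) = ((M² + 283*M) + √(881 + 569))/6 = ((M² + 283*M) + √1450)/6 = ((M² + 283*M) + 5*√58)/6 = (M² + 5*√58 + 283*M)/6 = M²/6 + 5*√58/6 + 283*M/6)
√(C(1825) + T) = √(((⅙)*1825² + 5*√58/6 + (283/6)*1825) + 3036912) = √(((⅙)*3330625 + 5*√58/6 + 516475/6) + 3036912) = √((3330625/6 + 5*√58/6 + 516475/6) + 3036912) = √((1923550/3 + 5*√58/6) + 3036912) = √(11034286/3 + 5*√58/6)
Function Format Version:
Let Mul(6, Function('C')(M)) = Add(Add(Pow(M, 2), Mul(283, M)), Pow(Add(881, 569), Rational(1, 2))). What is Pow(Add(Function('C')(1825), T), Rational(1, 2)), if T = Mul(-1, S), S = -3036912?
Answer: Mul(Rational(1, 6), Pow(Add(132411432, Mul(30, Pow(58, Rational(1, 2)))), Rational(1, 2))) ≈ 1917.8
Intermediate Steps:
T = 3036912 (T = Mul(-1, -3036912) = 3036912)
Function('C')(M) = Add(Mul(Rational(1, 6), Pow(M, 2)), Mul(Rational(5, 6), Pow(58, Rational(1, 2))), Mul(Rational(283, 6), M)) (Function('C')(M) = Mul(Rational(1, 6), Add(Add(Pow(M, 2), Mul(283, M)), Pow(Add(881, 569), Rational(1, 2)))) = Mul(Rational(1, 6), Add(Add(Pow(M, 2), Mul(283, M)), Pow(1450, Rational(1, 2)))) = Mul(Rational(1, 6), Add(Add(Pow(M, 2), Mul(283, M)), Mul(5, Pow(58, Rational(1, 2))))) = Mul(Rational(1, 6), Add(Pow(M, 2), Mul(5, Pow(58, Rational(1, 2))), Mul(283, M))) = Add(Mul(Rational(1, 6), Pow(M, 2)), Mul(Rational(5, 6), Pow(58, Rational(1, 2))), Mul(Rational(283, 6), M)))
Pow(Add(Function('C')(1825), T), Rational(1, 2)) = Pow(Add(Add(Mul(Rational(1, 6), Pow(1825, 2)), Mul(Rational(5, 6), Pow(58, Rational(1, 2))), Mul(Rational(283, 6), 1825)), 3036912), Rational(1, 2)) = Pow(Add(Add(Mul(Rational(1, 6), 3330625), Mul(Rational(5, 6), Pow(58, Rational(1, 2))), Rational(516475, 6)), 3036912), Rational(1, 2)) = Pow(Add(Add(Rational(3330625, 6), Mul(Rational(5, 6), Pow(58, Rational(1, 2))), Rational(516475, 6)), 3036912), Rational(1, 2)) = Pow(Add(Add(Rational(1923550, 3), Mul(Rational(5, 6), Pow(58, Rational(1, 2)))), 3036912), Rational(1, 2)) = Pow(Add(Rational(11034286, 3), Mul(Rational(5, 6), Pow(58, Rational(1, 2)))), Rational(1, 2))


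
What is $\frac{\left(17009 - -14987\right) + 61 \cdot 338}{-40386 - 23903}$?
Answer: $- \frac{52614}{64289} \approx -0.8184$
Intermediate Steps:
$\frac{\left(17009 - -14987\right) + 61 \cdot 338}{-40386 - 23903} = \frac{\left(17009 + 14987\right) + 20618}{-64289} = \left(31996 + 20618\right) \left(- \frac{1}{64289}\right) = 52614 \left(- \frac{1}{64289}\right) = - \frac{52614}{64289}$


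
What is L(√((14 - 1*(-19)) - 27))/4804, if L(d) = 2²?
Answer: 1/1201 ≈ 0.00083264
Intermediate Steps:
L(d) = 4
L(√((14 - 1*(-19)) - 27))/4804 = 4/4804 = 4*(1/4804) = 1/1201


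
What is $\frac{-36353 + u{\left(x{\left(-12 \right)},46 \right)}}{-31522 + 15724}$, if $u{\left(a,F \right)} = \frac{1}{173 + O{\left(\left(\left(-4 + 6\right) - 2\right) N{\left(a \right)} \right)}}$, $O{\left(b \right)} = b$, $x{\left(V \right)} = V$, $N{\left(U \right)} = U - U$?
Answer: $\frac{1048178}{455509} \approx 2.3011$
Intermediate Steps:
$N{\left(U \right)} = 0$
$u{\left(a,F \right)} = \frac{1}{173}$ ($u{\left(a,F \right)} = \frac{1}{173 + \left(\left(-4 + 6\right) - 2\right) 0} = \frac{1}{173 + \left(2 - 2\right) 0} = \frac{1}{173 + 0 \cdot 0} = \frac{1}{173 + 0} = \frac{1}{173}$)
$\frac{-36353 + u{\left(x{\left(-12 \right)},46 \right)}}{-31522 + 15724} = \frac{-36353 + \frac{1}{173}}{-31522 + 15724} = - \frac{6289068}{173 \left(-15798\right)} = \left(- \frac{6289068}{173}\right) \left(- \frac{1}{15798}\right) = \frac{1048178}{455509}$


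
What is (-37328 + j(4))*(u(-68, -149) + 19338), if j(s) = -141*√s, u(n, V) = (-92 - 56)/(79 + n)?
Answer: -7994757700/11 ≈ -7.2680e+8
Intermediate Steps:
u(n, V) = -148/(79 + n)
(-37328 + j(4))*(u(-68, -149) + 19338) = (-37328 - 141*√4)*(-148/(79 - 68) + 19338) = (-37328 - 141*2)*(-148/11 + 19338) = (-37328 - 282)*(-148*1/11 + 19338) = -37610*(-148/11 + 19338) = -37610*212570/11 = -7994757700/11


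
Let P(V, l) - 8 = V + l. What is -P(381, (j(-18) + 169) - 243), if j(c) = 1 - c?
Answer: -334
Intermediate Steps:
P(V, l) = 8 + V + l (P(V, l) = 8 + (V + l) = 8 + V + l)
-P(381, (j(-18) + 169) - 243) = -(8 + 381 + (((1 - 1*(-18)) + 169) - 243)) = -(8 + 381 + (((1 + 18) + 169) - 243)) = -(8 + 381 + ((19 + 169) - 243)) = -(8 + 381 + (188 - 243)) = -(8 + 381 - 55) = -1*334 = -334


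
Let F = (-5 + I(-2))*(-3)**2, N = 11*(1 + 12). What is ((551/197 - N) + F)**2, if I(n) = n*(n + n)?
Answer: 497334601/38809 ≈ 12815.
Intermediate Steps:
N = 143 (N = 11*13 = 143)
I(n) = 2*n**2 (I(n) = n*(2*n) = 2*n**2)
F = 27 (F = (-5 + 2*(-2)**2)*(-3)**2 = (-5 + 2*4)*9 = (-5 + 8)*9 = 3*9 = 27)
((551/197 - N) + F)**2 = ((551/197 - 1*143) + 27)**2 = ((551*(1/197) - 143) + 27)**2 = ((551/197 - 143) + 27)**2 = (-27620/197 + 27)**2 = (-22301/197)**2 = 497334601/38809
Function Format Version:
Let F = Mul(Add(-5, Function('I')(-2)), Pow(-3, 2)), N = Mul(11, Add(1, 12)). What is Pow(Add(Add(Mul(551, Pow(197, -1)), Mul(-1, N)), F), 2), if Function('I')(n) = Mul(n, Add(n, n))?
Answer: Rational(497334601, 38809) ≈ 12815.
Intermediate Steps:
N = 143 (N = Mul(11, 13) = 143)
Function('I')(n) = Mul(2, Pow(n, 2)) (Function('I')(n) = Mul(n, Mul(2, n)) = Mul(2, Pow(n, 2)))
F = 27 (F = Mul(Add(-5, Mul(2, Pow(-2, 2))), Pow(-3, 2)) = Mul(Add(-5, Mul(2, 4)), 9) = Mul(Add(-5, 8), 9) = Mul(3, 9) = 27)
Pow(Add(Add(Mul(551, Pow(197, -1)), Mul(-1, N)), F), 2) = Pow(Add(Add(Mul(551, Pow(197, -1)), Mul(-1, 143)), 27), 2) = Pow(Add(Add(Mul(551, Rational(1, 197)), -143), 27), 2) = Pow(Add(Add(Rational(551, 197), -143), 27), 2) = Pow(Add(Rational(-27620, 197), 27), 2) = Pow(Rational(-22301, 197), 2) = Rational(497334601, 38809)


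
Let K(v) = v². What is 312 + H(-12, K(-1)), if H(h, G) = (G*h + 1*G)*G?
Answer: 301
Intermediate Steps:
H(h, G) = G*(G + G*h) (H(h, G) = (G*h + G)*G = (G + G*h)*G = G*(G + G*h))
312 + H(-12, K(-1)) = 312 + ((-1)²)²*(1 - 12) = 312 + 1²*(-11) = 312 + 1*(-11) = 312 - 11 = 301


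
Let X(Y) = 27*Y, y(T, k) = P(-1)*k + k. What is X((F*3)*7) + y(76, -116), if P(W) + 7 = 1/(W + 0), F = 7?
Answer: 4781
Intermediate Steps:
P(W) = -7 + 1/W (P(W) = -7 + 1/(W + 0) = -7 + 1/W)
y(T, k) = -7*k (y(T, k) = (-7 + 1/(-1))*k + k = (-7 - 1)*k + k = -8*k + k = -7*k)
X((F*3)*7) + y(76, -116) = 27*((7*3)*7) - 7*(-116) = 27*(21*7) + 812 = 27*147 + 812 = 3969 + 812 = 4781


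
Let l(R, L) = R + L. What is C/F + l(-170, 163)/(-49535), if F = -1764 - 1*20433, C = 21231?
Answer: -50072486/52358495 ≈ -0.95634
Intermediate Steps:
F = -22197 (F = -1764 - 20433 = -22197)
l(R, L) = L + R
C/F + l(-170, 163)/(-49535) = 21231/(-22197) + (163 - 170)/(-49535) = 21231*(-1/22197) - 7*(-1/49535) = -1011/1057 + 7/49535 = -50072486/52358495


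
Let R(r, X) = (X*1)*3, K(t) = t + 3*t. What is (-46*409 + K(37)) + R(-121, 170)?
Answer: -18156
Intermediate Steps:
K(t) = 4*t
R(r, X) = 3*X (R(r, X) = X*3 = 3*X)
(-46*409 + K(37)) + R(-121, 170) = (-46*409 + 4*37) + 3*170 = (-18814 + 148) + 510 = -18666 + 510 = -18156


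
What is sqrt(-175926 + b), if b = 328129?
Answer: sqrt(152203) ≈ 390.13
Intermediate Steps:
sqrt(-175926 + b) = sqrt(-175926 + 328129) = sqrt(152203)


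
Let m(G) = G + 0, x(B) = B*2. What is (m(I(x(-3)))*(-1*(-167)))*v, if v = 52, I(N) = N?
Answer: -52104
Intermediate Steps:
x(B) = 2*B
m(G) = G
(m(I(x(-3)))*(-1*(-167)))*v = ((2*(-3))*(-1*(-167)))*52 = -6*167*52 = -1002*52 = -52104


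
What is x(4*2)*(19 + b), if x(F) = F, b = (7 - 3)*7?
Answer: 376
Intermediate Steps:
b = 28 (b = 4*7 = 28)
x(4*2)*(19 + b) = (4*2)*(19 + 28) = 8*47 = 376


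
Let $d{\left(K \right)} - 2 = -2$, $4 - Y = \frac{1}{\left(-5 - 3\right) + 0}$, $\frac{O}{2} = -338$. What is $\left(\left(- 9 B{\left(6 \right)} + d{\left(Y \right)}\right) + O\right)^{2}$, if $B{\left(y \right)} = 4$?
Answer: $506944$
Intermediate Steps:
$O = -676$ ($O = 2 \left(-338\right) = -676$)
$Y = \frac{33}{8}$ ($Y = 4 - \frac{1}{\left(-5 - 3\right) + 0} = 4 - \frac{1}{-8 + 0} = 4 - \frac{1}{-8} = 4 - - \frac{1}{8} = 4 + \frac{1}{8} = \frac{33}{8} \approx 4.125$)
$d{\left(K \right)} = 0$ ($d{\left(K \right)} = 2 - 2 = 0$)
$\left(\left(- 9 B{\left(6 \right)} + d{\left(Y \right)}\right) + O\right)^{2} = \left(\left(\left(-9\right) 4 + 0\right) - 676\right)^{2} = \left(\left(-36 + 0\right) - 676\right)^{2} = \left(-36 - 676\right)^{2} = \left(-712\right)^{2} = 506944$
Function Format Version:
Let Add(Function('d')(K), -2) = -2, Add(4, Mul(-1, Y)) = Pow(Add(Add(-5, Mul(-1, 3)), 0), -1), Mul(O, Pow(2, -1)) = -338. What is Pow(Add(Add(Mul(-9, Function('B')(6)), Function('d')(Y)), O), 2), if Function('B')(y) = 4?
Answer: 506944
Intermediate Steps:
O = -676 (O = Mul(2, -338) = -676)
Y = Rational(33, 8) (Y = Add(4, Mul(-1, Pow(Add(Add(-5, Mul(-1, 3)), 0), -1))) = Add(4, Mul(-1, Pow(Add(Add(-5, -3), 0), -1))) = Add(4, Mul(-1, Pow(Add(-8, 0), -1))) = Add(4, Mul(-1, Pow(-8, -1))) = Add(4, Mul(-1, Rational(-1, 8))) = Add(4, Rational(1, 8)) = Rational(33, 8) ≈ 4.1250)
Function('d')(K) = 0 (Function('d')(K) = Add(2, -2) = 0)
Pow(Add(Add(Mul(-9, Function('B')(6)), Function('d')(Y)), O), 2) = Pow(Add(Add(Mul(-9, 4), 0), -676), 2) = Pow(Add(Add(-36, 0), -676), 2) = Pow(Add(-36, -676), 2) = Pow(-712, 2) = 506944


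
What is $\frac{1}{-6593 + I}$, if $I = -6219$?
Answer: $- \frac{1}{12812} \approx -7.8052 \cdot 10^{-5}$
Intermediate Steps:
$\frac{1}{-6593 + I} = \frac{1}{-6593 - 6219} = \frac{1}{-12812} = - \frac{1}{12812}$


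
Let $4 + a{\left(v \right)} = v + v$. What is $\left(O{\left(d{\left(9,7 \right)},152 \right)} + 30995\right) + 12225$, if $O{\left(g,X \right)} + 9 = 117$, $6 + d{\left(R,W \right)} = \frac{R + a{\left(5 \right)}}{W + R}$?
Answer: $43328$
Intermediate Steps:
$a{\left(v \right)} = -4 + 2 v$ ($a{\left(v \right)} = -4 + \left(v + v\right) = -4 + 2 v$)
$d{\left(R,W \right)} = -6 + \frac{6 + R}{R + W}$ ($d{\left(R,W \right)} = -6 + \frac{R + \left(-4 + 2 \cdot 5\right)}{W + R} = -6 + \frac{R + \left(-4 + 10\right)}{R + W} = -6 + \frac{R + 6}{R + W} = -6 + \frac{6 + R}{R + W}$)
$O{\left(g,X \right)} = 108$ ($O{\left(g,X \right)} = -9 + 117 = 108$)
$\left(O{\left(d{\left(9,7 \right)},152 \right)} + 30995\right) + 12225 = \left(108 + 30995\right) + 12225 = 31103 + 12225 = 43328$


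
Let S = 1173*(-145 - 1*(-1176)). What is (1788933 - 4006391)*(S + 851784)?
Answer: -4570506904326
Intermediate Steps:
S = 1209363 (S = 1173*(-145 + 1176) = 1173*1031 = 1209363)
(1788933 - 4006391)*(S + 851784) = (1788933 - 4006391)*(1209363 + 851784) = -2217458*2061147 = -4570506904326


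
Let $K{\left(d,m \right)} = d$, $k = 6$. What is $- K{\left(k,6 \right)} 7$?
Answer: $-42$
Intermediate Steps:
$- K{\left(k,6 \right)} 7 = \left(-1\right) 6 \cdot 7 = \left(-6\right) 7 = -42$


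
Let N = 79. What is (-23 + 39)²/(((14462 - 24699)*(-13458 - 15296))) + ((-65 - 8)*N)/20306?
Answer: -77160833865/271689386254 ≈ -0.28400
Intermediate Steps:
(-23 + 39)²/(((14462 - 24699)*(-13458 - 15296))) + ((-65 - 8)*N)/20306 = (-23 + 39)²/(((14462 - 24699)*(-13458 - 15296))) + ((-65 - 8)*79)/20306 = 16²/((-10237*(-28754))) - 73*79*(1/20306) = 256/294354698 - 5767*1/20306 = 256*(1/294354698) - 5767/20306 = 128/147177349 - 5767/20306 = -77160833865/271689386254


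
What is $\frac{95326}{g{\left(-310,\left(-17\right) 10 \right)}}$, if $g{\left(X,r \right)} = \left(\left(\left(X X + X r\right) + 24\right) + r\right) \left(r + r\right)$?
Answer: $- \frac{4333}{2297380} \approx -0.0018861$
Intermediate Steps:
$g{\left(X,r \right)} = 2 r \left(24 + r + X^{2} + X r\right)$ ($g{\left(X,r \right)} = \left(\left(\left(X^{2} + X r\right) + 24\right) + r\right) 2 r = \left(\left(24 + X^{2} + X r\right) + r\right) 2 r = \left(24 + r + X^{2} + X r\right) 2 r = 2 r \left(24 + r + X^{2} + X r\right)$)
$\frac{95326}{g{\left(-310,\left(-17\right) 10 \right)}} = \frac{95326}{2 \left(\left(-17\right) 10\right) \left(24 - 170 + \left(-310\right)^{2} - 310 \left(\left(-17\right) 10\right)\right)} = \frac{95326}{2 \left(-170\right) \left(24 - 170 + 96100 - -52700\right)} = \frac{95326}{2 \left(-170\right) \left(24 - 170 + 96100 + 52700\right)} = \frac{95326}{2 \left(-170\right) 148654} = \frac{95326}{-50542360} = 95326 \left(- \frac{1}{50542360}\right) = - \frac{4333}{2297380}$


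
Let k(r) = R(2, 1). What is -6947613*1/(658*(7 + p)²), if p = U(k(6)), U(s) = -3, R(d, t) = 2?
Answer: -6947613/10528 ≈ -659.92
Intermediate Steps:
k(r) = 2
p = -3
-6947613*1/(658*(7 + p)²) = -6947613*1/(658*(7 - 3)²) = -6947613/(4²*658) = -6947613/(16*658) = -6947613/10528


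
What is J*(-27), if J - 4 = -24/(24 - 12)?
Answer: -54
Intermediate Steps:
J = 2 (J = 4 - 24/(24 - 12) = 4 - 24/12 = 4 - 24*1/12 = 4 - 2 = 2)
J*(-27) = 2*(-27) = -54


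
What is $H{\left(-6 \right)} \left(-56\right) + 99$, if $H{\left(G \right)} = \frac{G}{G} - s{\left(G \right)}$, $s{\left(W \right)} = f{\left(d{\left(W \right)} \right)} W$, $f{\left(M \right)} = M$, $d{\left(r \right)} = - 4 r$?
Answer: $-8021$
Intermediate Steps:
$s{\left(W \right)} = - 4 W^{2}$ ($s{\left(W \right)} = - 4 W W = - 4 W^{2}$)
$H{\left(G \right)} = 1 + 4 G^{2}$ ($H{\left(G \right)} = \frac{G}{G} - - 4 G^{2} = 1 + 4 G^{2}$)
$H{\left(-6 \right)} \left(-56\right) + 99 = \left(1 + 4 \left(-6\right)^{2}\right) \left(-56\right) + 99 = \left(1 + 4 \cdot 36\right) \left(-56\right) + 99 = \left(1 + 144\right) \left(-56\right) + 99 = 145 \left(-56\right) + 99 = -8120 + 99 = -8021$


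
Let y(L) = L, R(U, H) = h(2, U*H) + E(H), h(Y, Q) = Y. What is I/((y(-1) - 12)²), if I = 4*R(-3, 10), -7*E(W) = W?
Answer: 16/1183 ≈ 0.013525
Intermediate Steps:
E(W) = -W/7
R(U, H) = 2 - H/7
I = 16/7 (I = 4*(2 - ⅐*10) = 4*(2 - 10/7) = 4*(4/7) = 16/7 ≈ 2.2857)
I/((y(-1) - 12)²) = 16/(7*((-1 - 12)²)) = 16/(7*((-13)²)) = (16/7)/169 = (16/7)*(1/169) = 16/1183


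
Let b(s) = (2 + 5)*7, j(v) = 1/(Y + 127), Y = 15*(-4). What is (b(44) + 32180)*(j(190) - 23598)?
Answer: -50956143885/67 ≈ -7.6054e+8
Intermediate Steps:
Y = -60
j(v) = 1/67 (j(v) = 1/(-60 + 127) = 1/67)
b(s) = 49 (b(s) = 7*7 = 49)
(b(44) + 32180)*(j(190) - 23598) = (49 + 32180)*(1/67 - 23598) = 32229*(-1581065/67) = -50956143885/67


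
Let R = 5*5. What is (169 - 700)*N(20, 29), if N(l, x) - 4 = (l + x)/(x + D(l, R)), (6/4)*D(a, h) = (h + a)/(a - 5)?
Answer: -91863/31 ≈ -2963.3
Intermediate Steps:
R = 25
D(a, h) = 2*(a + h)/(3*(-5 + a)) (D(a, h) = 2*((h + a)/(a - 5))/3 = 2*((a + h)/(-5 + a))/3 = 2*(a + h)/(3*(-5 + a)))
N(l, x) = 4 + (l + x)/(x + 2*(25 + l)/(3*(-5 + l))) (N(l, x) = 4 + (l + x)/(x + 2*(l + 25)/(3*(-5 + l))) = 4 + (l + x)/(x + 2*(25 + l)/(3*(-5 + l))))
(169 - 700)*N(20, 29) = (169 - 700)*((200 + 8*20 + 3*(-5 + 20)*(20 + 5*29))/(50 + 2*20 + 3*29*(-5 + 20))) = -531*(200 + 160 + 3*15*(20 + 145))/(50 + 40 + 3*29*15) = -531*(200 + 160 + 3*15*165)/(50 + 40 + 1305) = -531*(200 + 160 + 7425)/1395 = -59*7785/155 = -531*173/31 = -91863/31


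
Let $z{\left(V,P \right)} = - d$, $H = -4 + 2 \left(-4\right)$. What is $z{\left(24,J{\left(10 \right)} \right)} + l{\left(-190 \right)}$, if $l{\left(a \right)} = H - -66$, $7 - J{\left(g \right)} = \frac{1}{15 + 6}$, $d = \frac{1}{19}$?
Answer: $\frac{1025}{19} \approx 53.947$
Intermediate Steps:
$H = -12$ ($H = -4 - 8 = -12$)
$d = \frac{1}{19} \approx 0.052632$
$J{\left(g \right)} = \frac{146}{21}$ ($J{\left(g \right)} = 7 - \frac{1}{15 + 6} = 7 - \frac{1}{21} = \frac{146}{21}$)
$l{\left(a \right)} = 54$ ($l{\left(a \right)} = -12 - -66 = -12 + 66 = 54$)
$z{\left(V,P \right)} = - \frac{1}{19}$ ($z{\left(V,P \right)} = \left(-1\right) \frac{1}{19} = - \frac{1}{19}$)
$z{\left(24,J{\left(10 \right)} \right)} + l{\left(-190 \right)} = - \frac{1}{19} + 54 = \frac{1025}{19}$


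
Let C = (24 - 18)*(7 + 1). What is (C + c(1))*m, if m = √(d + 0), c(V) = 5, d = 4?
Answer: 106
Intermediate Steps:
m = 2 (m = √(4 + 0) = √4 = 2)
C = 48 (C = 6*8 = 48)
(C + c(1))*m = (48 + 5)*2 = 53*2 = 106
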